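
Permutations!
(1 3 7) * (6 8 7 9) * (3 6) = (1 6 8 7)(3 9) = [0, 6, 2, 9, 4, 5, 8, 1, 7, 3]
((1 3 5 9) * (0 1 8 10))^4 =((0 1 3 5 9 8 10))^4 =(0 9 1 8 3 10 5)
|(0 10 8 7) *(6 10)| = |(0 6 10 8 7)| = 5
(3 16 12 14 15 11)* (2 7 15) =(2 7 15 11 3 16 12 14) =[0, 1, 7, 16, 4, 5, 6, 15, 8, 9, 10, 3, 14, 13, 2, 11, 12]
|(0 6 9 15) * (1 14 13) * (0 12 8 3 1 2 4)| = 12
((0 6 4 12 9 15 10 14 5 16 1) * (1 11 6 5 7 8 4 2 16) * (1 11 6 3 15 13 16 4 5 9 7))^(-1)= (0 1 14 10 15 3 11 5 8 7 12 4 2 6 16 13 9)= ((0 9 13 16 6 2 4 12 7 8 5 11 3 15 10 14 1))^(-1)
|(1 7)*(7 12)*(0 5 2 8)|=|(0 5 2 8)(1 12 7)|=12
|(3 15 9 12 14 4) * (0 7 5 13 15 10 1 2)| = |(0 7 5 13 15 9 12 14 4 3 10 1 2)| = 13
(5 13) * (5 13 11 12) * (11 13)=(5 13 11 12)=[0, 1, 2, 3, 4, 13, 6, 7, 8, 9, 10, 12, 5, 11]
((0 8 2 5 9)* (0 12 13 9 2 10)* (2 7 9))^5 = (0 10 8)(2 13 12 9 7 5)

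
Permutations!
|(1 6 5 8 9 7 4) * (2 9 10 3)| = 10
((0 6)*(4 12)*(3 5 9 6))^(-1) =(0 6 9 5 3)(4 12) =((0 3 5 9 6)(4 12))^(-1)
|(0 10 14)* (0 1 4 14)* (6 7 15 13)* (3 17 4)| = 20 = |(0 10)(1 3 17 4 14)(6 7 15 13)|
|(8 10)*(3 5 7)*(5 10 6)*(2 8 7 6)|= |(2 8)(3 10 7)(5 6)|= 6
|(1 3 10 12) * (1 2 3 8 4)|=12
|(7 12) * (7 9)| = 3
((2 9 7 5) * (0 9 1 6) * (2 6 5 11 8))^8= ((0 9 7 11 8 2 1 5 6))^8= (0 6 5 1 2 8 11 7 9)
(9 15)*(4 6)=(4 6)(9 15)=[0, 1, 2, 3, 6, 5, 4, 7, 8, 15, 10, 11, 12, 13, 14, 9]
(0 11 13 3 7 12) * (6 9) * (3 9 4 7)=(0 11 13 9 6 4 7 12)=[11, 1, 2, 3, 7, 5, 4, 12, 8, 6, 10, 13, 0, 9]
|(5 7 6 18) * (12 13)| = 4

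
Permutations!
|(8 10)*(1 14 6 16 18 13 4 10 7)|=10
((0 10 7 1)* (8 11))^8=(11)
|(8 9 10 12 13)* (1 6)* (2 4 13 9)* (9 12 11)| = |(1 6)(2 4 13 8)(9 10 11)| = 12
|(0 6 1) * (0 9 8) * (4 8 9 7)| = 6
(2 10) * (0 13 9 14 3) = [13, 1, 10, 0, 4, 5, 6, 7, 8, 14, 2, 11, 12, 9, 3] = (0 13 9 14 3)(2 10)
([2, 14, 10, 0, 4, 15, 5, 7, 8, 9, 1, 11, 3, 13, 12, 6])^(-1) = [3, 10, 0, 12, 4, 6, 15, 7, 8, 9, 2, 11, 14, 13, 1, 5]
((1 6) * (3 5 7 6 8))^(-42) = (8)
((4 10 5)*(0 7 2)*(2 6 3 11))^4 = (0 11 6)(2 3 7)(4 10 5)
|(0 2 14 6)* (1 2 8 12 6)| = |(0 8 12 6)(1 2 14)| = 12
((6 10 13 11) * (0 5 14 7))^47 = (0 7 14 5)(6 11 13 10)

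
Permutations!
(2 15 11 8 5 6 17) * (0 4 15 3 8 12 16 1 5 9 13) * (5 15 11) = (0 4 11 12 16 1 15 5 6 17 2 3 8 9 13) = [4, 15, 3, 8, 11, 6, 17, 7, 9, 13, 10, 12, 16, 0, 14, 5, 1, 2]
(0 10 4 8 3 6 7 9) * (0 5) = (0 10 4 8 3 6 7 9 5) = [10, 1, 2, 6, 8, 0, 7, 9, 3, 5, 4]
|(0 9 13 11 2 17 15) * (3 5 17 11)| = 14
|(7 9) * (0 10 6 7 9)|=4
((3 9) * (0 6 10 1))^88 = ((0 6 10 1)(3 9))^88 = (10)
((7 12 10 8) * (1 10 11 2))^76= ((1 10 8 7 12 11 2))^76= (1 2 11 12 7 8 10)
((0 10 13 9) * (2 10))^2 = (0 10 9 2 13)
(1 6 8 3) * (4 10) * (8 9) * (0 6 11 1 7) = (0 6 9 8 3 7)(1 11)(4 10) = [6, 11, 2, 7, 10, 5, 9, 0, 3, 8, 4, 1]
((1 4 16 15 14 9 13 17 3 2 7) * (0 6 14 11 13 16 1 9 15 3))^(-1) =(0 17 13 11 15 14 6)(1 4)(2 3 16 9 7)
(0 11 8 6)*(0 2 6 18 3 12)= (0 11 8 18 3 12)(2 6)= [11, 1, 6, 12, 4, 5, 2, 7, 18, 9, 10, 8, 0, 13, 14, 15, 16, 17, 3]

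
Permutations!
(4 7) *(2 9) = [0, 1, 9, 3, 7, 5, 6, 4, 8, 2] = (2 9)(4 7)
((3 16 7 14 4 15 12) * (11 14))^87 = (3 12 15 4 14 11 7 16)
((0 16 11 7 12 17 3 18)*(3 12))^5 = (0 18 3 7 11 16)(12 17)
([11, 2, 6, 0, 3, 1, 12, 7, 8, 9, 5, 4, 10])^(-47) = (0 11 4 3)(1 2 6 12 10 5)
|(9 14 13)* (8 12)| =|(8 12)(9 14 13)| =6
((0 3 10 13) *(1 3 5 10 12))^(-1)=((0 5 10 13)(1 3 12))^(-1)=(0 13 10 5)(1 12 3)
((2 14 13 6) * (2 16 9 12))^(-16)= (2 9 6 14 12 16 13)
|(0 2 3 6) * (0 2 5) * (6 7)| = 4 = |(0 5)(2 3 7 6)|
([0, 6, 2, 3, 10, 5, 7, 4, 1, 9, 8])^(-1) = [0, 8, 2, 3, 7, 5, 1, 6, 10, 9, 4]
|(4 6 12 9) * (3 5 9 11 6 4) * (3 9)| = 6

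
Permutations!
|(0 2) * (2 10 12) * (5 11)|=4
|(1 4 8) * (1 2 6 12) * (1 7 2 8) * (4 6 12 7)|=6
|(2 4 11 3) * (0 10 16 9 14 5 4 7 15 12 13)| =14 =|(0 10 16 9 14 5 4 11 3 2 7 15 12 13)|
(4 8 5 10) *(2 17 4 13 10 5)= (2 17 4 8)(10 13)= [0, 1, 17, 3, 8, 5, 6, 7, 2, 9, 13, 11, 12, 10, 14, 15, 16, 4]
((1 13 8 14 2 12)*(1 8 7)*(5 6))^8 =(14)(1 7 13)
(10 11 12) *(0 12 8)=(0 12 10 11 8)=[12, 1, 2, 3, 4, 5, 6, 7, 0, 9, 11, 8, 10]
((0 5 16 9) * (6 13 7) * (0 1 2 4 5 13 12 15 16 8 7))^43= (0 13)(1 9 16 15 12 6 7 8 5 4 2)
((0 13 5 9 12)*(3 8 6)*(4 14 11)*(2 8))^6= (14)(0 13 5 9 12)(2 6)(3 8)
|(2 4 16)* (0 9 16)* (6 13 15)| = |(0 9 16 2 4)(6 13 15)| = 15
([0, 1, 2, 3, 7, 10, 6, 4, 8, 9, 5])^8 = (10)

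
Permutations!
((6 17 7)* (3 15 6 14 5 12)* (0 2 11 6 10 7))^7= ((0 2 11 6 17)(3 15 10 7 14 5 12))^7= (0 11 17 2 6)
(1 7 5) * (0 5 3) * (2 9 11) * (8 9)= (0 5 1 7 3)(2 8 9 11)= [5, 7, 8, 0, 4, 1, 6, 3, 9, 11, 10, 2]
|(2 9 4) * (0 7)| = 6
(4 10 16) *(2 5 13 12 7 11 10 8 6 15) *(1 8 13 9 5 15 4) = (1 8 6 4 13 12 7 11 10 16)(2 15)(5 9) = [0, 8, 15, 3, 13, 9, 4, 11, 6, 5, 16, 10, 7, 12, 14, 2, 1]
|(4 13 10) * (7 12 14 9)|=12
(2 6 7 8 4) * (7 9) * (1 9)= (1 9 7 8 4 2 6)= [0, 9, 6, 3, 2, 5, 1, 8, 4, 7]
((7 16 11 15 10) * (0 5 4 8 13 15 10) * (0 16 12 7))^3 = ((0 5 4 8 13 15 16 11 10)(7 12))^3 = (0 8 16)(4 15 10)(5 13 11)(7 12)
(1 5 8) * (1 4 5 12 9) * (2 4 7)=(1 12 9)(2 4 5 8 7)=[0, 12, 4, 3, 5, 8, 6, 2, 7, 1, 10, 11, 9]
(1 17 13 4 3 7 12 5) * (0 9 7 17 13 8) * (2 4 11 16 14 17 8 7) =(0 9 2 4 3 8)(1 13 11 16 14 17 7 12 5) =[9, 13, 4, 8, 3, 1, 6, 12, 0, 2, 10, 16, 5, 11, 17, 15, 14, 7]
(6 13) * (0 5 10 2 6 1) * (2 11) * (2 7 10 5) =(0 2 6 13 1)(7 10 11) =[2, 0, 6, 3, 4, 5, 13, 10, 8, 9, 11, 7, 12, 1]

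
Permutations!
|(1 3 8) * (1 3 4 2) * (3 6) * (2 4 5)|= |(1 5 2)(3 8 6)|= 3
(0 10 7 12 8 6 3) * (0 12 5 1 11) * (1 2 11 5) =(0 10 7 1 5 2 11)(3 12 8 6) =[10, 5, 11, 12, 4, 2, 3, 1, 6, 9, 7, 0, 8]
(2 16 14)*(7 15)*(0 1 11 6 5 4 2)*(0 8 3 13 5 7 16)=(0 1 11 6 7 15 16 14 8 3 13 5 4 2)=[1, 11, 0, 13, 2, 4, 7, 15, 3, 9, 10, 6, 12, 5, 8, 16, 14]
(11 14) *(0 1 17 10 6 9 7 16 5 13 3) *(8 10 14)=(0 1 17 14 11 8 10 6 9 7 16 5 13 3)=[1, 17, 2, 0, 4, 13, 9, 16, 10, 7, 6, 8, 12, 3, 11, 15, 5, 14]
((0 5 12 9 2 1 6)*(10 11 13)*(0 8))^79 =((0 5 12 9 2 1 6 8)(10 11 13))^79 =(0 8 6 1 2 9 12 5)(10 11 13)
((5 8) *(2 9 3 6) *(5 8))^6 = ((2 9 3 6))^6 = (2 3)(6 9)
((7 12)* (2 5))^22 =(12)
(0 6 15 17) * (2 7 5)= [6, 1, 7, 3, 4, 2, 15, 5, 8, 9, 10, 11, 12, 13, 14, 17, 16, 0]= (0 6 15 17)(2 7 5)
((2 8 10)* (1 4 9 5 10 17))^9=(1 4 9 5 10 2 8 17)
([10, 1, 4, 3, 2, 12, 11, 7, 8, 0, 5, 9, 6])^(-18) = (0 12 9 5 11 10 6)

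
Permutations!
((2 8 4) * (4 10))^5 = (2 8 10 4)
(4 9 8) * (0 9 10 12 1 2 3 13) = (0 9 8 4 10 12 1 2 3 13) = [9, 2, 3, 13, 10, 5, 6, 7, 4, 8, 12, 11, 1, 0]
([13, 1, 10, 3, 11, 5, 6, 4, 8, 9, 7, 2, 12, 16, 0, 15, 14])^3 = [14, 1, 4, 3, 10, 5, 6, 2, 8, 9, 11, 7, 12, 0, 16, 15, 13]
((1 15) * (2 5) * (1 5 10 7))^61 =((1 15 5 2 10 7))^61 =(1 15 5 2 10 7)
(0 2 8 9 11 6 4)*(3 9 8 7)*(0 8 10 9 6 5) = (0 2 7 3 6 4 8 10 9 11 5) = [2, 1, 7, 6, 8, 0, 4, 3, 10, 11, 9, 5]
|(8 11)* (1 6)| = 2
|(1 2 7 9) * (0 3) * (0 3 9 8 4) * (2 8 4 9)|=12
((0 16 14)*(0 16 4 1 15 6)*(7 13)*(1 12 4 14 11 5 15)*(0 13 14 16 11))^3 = (0 16)(4 12)(5 13 11 6 14 15 7)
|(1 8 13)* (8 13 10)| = 2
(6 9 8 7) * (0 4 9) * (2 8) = (0 4 9 2 8 7 6) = [4, 1, 8, 3, 9, 5, 0, 6, 7, 2]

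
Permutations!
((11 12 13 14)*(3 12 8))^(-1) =((3 12 13 14 11 8))^(-1) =(3 8 11 14 13 12)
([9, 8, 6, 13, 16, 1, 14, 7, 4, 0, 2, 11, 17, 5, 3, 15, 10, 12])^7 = [9, 14, 8, 10, 13, 6, 4, 7, 3, 0, 1, 11, 17, 2, 16, 15, 5, 12]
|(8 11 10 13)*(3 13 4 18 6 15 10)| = 20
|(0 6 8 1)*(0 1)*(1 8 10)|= 5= |(0 6 10 1 8)|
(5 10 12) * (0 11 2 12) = (0 11 2 12 5 10) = [11, 1, 12, 3, 4, 10, 6, 7, 8, 9, 0, 2, 5]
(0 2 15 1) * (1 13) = [2, 0, 15, 3, 4, 5, 6, 7, 8, 9, 10, 11, 12, 1, 14, 13] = (0 2 15 13 1)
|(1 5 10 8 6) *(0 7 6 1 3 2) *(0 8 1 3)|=|(0 7 6)(1 5 10)(2 8 3)|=3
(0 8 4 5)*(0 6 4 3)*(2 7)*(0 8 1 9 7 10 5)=(0 1 9 7 2 10 5 6 4)(3 8)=[1, 9, 10, 8, 0, 6, 4, 2, 3, 7, 5]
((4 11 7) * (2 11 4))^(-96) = (11)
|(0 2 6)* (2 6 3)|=2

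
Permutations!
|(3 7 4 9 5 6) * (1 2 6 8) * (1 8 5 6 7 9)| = |(1 2 7 4)(3 9 6)| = 12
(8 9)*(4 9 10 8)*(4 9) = (8 10) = [0, 1, 2, 3, 4, 5, 6, 7, 10, 9, 8]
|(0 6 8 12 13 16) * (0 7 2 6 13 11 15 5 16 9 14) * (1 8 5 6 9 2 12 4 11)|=|(0 13 2 9 14)(1 8 4 11 15 6 5 16 7 12)|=10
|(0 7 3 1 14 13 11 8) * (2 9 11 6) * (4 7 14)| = 8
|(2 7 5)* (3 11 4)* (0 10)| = 6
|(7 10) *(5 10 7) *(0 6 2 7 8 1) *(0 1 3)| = 6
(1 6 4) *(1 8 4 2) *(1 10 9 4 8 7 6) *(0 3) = [3, 1, 10, 0, 7, 5, 2, 6, 8, 4, 9] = (0 3)(2 10 9 4 7 6)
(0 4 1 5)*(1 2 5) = (0 4 2 5) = [4, 1, 5, 3, 2, 0]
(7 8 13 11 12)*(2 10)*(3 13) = (2 10)(3 13 11 12 7 8) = [0, 1, 10, 13, 4, 5, 6, 8, 3, 9, 2, 12, 7, 11]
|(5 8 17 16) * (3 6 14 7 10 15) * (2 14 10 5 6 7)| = 18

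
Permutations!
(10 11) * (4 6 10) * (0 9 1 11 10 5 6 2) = (0 9 1 11 4 2)(5 6) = [9, 11, 0, 3, 2, 6, 5, 7, 8, 1, 10, 4]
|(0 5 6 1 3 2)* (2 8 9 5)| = 6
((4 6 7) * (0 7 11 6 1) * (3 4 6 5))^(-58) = (0 4 5 6)(1 3 11 7)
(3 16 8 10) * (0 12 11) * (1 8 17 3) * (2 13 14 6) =(0 12 11)(1 8 10)(2 13 14 6)(3 16 17) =[12, 8, 13, 16, 4, 5, 2, 7, 10, 9, 1, 0, 11, 14, 6, 15, 17, 3]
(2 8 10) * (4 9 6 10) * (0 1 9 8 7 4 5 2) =(0 1 9 6 10)(2 7 4 8 5) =[1, 9, 7, 3, 8, 2, 10, 4, 5, 6, 0]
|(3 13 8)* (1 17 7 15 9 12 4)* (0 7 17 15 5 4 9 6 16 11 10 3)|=|(17)(0 7 5 4 1 15 6 16 11 10 3 13 8)(9 12)|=26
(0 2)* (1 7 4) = (0 2)(1 7 4) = [2, 7, 0, 3, 1, 5, 6, 4]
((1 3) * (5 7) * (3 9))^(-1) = (1 3 9)(5 7)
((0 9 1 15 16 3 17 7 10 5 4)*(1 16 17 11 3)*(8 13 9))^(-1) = ((0 8 13 9 16 1 15 17 7 10 5 4)(3 11))^(-1) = (0 4 5 10 7 17 15 1 16 9 13 8)(3 11)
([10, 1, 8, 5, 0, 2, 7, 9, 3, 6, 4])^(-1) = (0 4 10)(2 5 3 8)(6 9 7)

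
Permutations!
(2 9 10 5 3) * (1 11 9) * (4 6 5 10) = (1 11 9 4 6 5 3 2) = [0, 11, 1, 2, 6, 3, 5, 7, 8, 4, 10, 9]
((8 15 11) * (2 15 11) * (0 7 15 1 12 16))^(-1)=(0 16 12 1 2 15 7)(8 11)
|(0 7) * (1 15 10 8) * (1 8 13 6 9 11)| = 14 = |(0 7)(1 15 10 13 6 9 11)|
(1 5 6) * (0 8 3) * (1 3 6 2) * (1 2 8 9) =[9, 5, 2, 0, 4, 8, 3, 7, 6, 1] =(0 9 1 5 8 6 3)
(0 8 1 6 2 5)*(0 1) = (0 8)(1 6 2 5) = [8, 6, 5, 3, 4, 1, 2, 7, 0]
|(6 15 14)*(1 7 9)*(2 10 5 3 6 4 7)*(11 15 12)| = 13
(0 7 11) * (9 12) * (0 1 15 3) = [7, 15, 2, 0, 4, 5, 6, 11, 8, 12, 10, 1, 9, 13, 14, 3] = (0 7 11 1 15 3)(9 12)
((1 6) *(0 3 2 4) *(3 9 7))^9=((0 9 7 3 2 4)(1 6))^9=(0 3)(1 6)(2 9)(4 7)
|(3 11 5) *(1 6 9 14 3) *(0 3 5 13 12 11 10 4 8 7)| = 30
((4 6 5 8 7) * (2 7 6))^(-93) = (8)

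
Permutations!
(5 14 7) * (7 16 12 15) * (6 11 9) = (5 14 16 12 15 7)(6 11 9) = [0, 1, 2, 3, 4, 14, 11, 5, 8, 6, 10, 9, 15, 13, 16, 7, 12]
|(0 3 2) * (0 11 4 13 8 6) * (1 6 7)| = |(0 3 2 11 4 13 8 7 1 6)| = 10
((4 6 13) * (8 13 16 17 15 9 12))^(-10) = (4 13 8 12 9 15 17 16 6)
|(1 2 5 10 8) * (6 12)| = |(1 2 5 10 8)(6 12)| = 10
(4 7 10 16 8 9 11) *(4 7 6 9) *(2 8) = [0, 1, 8, 3, 6, 5, 9, 10, 4, 11, 16, 7, 12, 13, 14, 15, 2] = (2 8 4 6 9 11 7 10 16)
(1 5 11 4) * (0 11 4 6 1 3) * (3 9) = (0 11 6 1 5 4 9 3) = [11, 5, 2, 0, 9, 4, 1, 7, 8, 3, 10, 6]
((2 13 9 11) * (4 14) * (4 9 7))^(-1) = (2 11 9 14 4 7 13)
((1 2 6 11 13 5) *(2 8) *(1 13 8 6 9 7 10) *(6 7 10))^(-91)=((1 7 6 11 8 2 9 10)(5 13))^(-91)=(1 2 6 10 8 7 9 11)(5 13)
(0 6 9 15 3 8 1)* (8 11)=(0 6 9 15 3 11 8 1)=[6, 0, 2, 11, 4, 5, 9, 7, 1, 15, 10, 8, 12, 13, 14, 3]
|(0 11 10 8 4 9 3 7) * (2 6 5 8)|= |(0 11 10 2 6 5 8 4 9 3 7)|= 11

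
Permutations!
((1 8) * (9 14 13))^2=(9 13 14)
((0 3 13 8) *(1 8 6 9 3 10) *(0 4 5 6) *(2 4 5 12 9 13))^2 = ((0 10 1 8 5 6 13)(2 4 12 9 3))^2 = (0 1 5 13 10 8 6)(2 12 3 4 9)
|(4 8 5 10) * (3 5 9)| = 6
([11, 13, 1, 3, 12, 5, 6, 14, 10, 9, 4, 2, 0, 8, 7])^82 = [11, 13, 1, 3, 12, 5, 6, 7, 10, 9, 4, 2, 0, 8, 14]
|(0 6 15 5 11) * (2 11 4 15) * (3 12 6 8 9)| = |(0 8 9 3 12 6 2 11)(4 15 5)| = 24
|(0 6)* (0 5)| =3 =|(0 6 5)|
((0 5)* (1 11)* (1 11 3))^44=((11)(0 5)(1 3))^44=(11)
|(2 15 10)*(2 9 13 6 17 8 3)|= 9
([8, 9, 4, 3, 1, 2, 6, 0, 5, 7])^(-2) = [9, 2, 8, 3, 5, 0, 6, 1, 7, 4]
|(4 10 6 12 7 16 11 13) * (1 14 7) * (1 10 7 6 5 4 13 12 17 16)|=|(1 14 6 17 16 11 12 10 5 4 7)|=11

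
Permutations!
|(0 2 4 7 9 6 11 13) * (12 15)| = 8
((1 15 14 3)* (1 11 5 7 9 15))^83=((3 11 5 7 9 15 14))^83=(3 14 15 9 7 5 11)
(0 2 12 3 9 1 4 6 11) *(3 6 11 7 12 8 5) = [2, 4, 8, 9, 11, 3, 7, 12, 5, 1, 10, 0, 6] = (0 2 8 5 3 9 1 4 11)(6 7 12)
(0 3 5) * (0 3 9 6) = (0 9 6)(3 5) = [9, 1, 2, 5, 4, 3, 0, 7, 8, 6]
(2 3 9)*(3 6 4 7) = [0, 1, 6, 9, 7, 5, 4, 3, 8, 2] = (2 6 4 7 3 9)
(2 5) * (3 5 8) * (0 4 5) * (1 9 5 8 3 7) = [4, 9, 3, 0, 8, 2, 6, 1, 7, 5] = (0 4 8 7 1 9 5 2 3)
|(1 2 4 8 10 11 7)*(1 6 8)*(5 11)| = |(1 2 4)(5 11 7 6 8 10)| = 6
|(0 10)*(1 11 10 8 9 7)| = 7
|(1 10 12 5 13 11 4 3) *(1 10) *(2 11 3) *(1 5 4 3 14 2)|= 10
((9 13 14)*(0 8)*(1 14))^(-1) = (0 8)(1 13 9 14)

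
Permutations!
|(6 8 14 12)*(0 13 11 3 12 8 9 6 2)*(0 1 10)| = |(0 13 11 3 12 2 1 10)(6 9)(8 14)| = 8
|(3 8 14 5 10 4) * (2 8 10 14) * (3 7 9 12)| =6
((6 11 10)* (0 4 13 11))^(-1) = ((0 4 13 11 10 6))^(-1) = (0 6 10 11 13 4)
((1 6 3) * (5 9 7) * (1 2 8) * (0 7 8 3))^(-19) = (0 5 8 6 7 9 1)(2 3)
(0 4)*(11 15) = [4, 1, 2, 3, 0, 5, 6, 7, 8, 9, 10, 15, 12, 13, 14, 11] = (0 4)(11 15)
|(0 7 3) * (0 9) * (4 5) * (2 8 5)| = 4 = |(0 7 3 9)(2 8 5 4)|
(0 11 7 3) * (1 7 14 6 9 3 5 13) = (0 11 14 6 9 3)(1 7 5 13) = [11, 7, 2, 0, 4, 13, 9, 5, 8, 3, 10, 14, 12, 1, 6]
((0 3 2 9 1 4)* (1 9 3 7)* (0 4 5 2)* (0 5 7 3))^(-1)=(9)(0 2 5 3)(1 7)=((9)(0 3 5 2)(1 7))^(-1)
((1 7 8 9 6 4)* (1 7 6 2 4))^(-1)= (1 6)(2 9 8 7 4)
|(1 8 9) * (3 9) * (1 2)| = 5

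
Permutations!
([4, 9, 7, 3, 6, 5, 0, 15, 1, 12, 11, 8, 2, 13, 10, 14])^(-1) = [6, 8, 12, 3, 0, 5, 4, 2, 11, 1, 14, 10, 9, 13, 15, 7]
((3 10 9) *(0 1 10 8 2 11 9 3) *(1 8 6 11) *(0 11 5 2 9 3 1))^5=(0 6 9 2 3 8 5 11)(1 10)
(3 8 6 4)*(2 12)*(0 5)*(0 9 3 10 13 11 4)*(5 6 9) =(0 6)(2 12)(3 8 9)(4 10 13 11) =[6, 1, 12, 8, 10, 5, 0, 7, 9, 3, 13, 4, 2, 11]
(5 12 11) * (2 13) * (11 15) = (2 13)(5 12 15 11) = [0, 1, 13, 3, 4, 12, 6, 7, 8, 9, 10, 5, 15, 2, 14, 11]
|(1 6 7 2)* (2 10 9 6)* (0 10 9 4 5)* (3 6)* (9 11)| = |(0 10 4 5)(1 2)(3 6 7 11 9)| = 20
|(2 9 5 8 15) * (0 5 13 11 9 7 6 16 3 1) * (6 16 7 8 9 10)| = 33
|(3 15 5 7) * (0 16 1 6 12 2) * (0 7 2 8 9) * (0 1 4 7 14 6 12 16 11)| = |(0 11)(1 12 8 9)(2 14 6 16 4 7 3 15 5)| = 36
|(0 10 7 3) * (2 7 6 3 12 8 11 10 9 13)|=11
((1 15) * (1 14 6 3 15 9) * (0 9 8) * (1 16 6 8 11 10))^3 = ((0 9 16 6 3 15 14 8)(1 11 10))^3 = (0 6 14 9 3 8 16 15)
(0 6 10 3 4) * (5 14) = (0 6 10 3 4)(5 14) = [6, 1, 2, 4, 0, 14, 10, 7, 8, 9, 3, 11, 12, 13, 5]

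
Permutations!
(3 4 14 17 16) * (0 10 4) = [10, 1, 2, 0, 14, 5, 6, 7, 8, 9, 4, 11, 12, 13, 17, 15, 3, 16] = (0 10 4 14 17 16 3)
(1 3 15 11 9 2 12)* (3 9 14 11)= (1 9 2 12)(3 15)(11 14)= [0, 9, 12, 15, 4, 5, 6, 7, 8, 2, 10, 14, 1, 13, 11, 3]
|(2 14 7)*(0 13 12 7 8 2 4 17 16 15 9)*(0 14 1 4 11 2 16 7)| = 30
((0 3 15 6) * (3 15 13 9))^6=(15)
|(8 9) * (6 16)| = |(6 16)(8 9)| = 2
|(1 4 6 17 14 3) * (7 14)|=7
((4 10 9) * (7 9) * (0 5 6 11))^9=((0 5 6 11)(4 10 7 9))^9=(0 5 6 11)(4 10 7 9)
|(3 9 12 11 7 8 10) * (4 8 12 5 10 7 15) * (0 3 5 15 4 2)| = |(0 3 9 15 2)(4 8 7 12 11)(5 10)| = 10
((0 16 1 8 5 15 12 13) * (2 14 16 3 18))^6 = (0 1)(2 15)(3 8)(5 18)(12 14)(13 16)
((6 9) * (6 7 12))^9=((6 9 7 12))^9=(6 9 7 12)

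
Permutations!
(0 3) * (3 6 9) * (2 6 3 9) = [3, 1, 6, 0, 4, 5, 2, 7, 8, 9] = (9)(0 3)(2 6)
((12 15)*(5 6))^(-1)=(5 6)(12 15)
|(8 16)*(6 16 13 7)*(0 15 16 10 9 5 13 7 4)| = |(0 15 16 8 7 6 10 9 5 13 4)| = 11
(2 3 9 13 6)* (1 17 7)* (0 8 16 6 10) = (0 8 16 6 2 3 9 13 10)(1 17 7) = [8, 17, 3, 9, 4, 5, 2, 1, 16, 13, 0, 11, 12, 10, 14, 15, 6, 7]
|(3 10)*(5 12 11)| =6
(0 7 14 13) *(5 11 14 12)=(0 7 12 5 11 14 13)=[7, 1, 2, 3, 4, 11, 6, 12, 8, 9, 10, 14, 5, 0, 13]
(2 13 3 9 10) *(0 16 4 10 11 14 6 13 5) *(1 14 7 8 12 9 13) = [16, 14, 5, 13, 10, 0, 1, 8, 12, 11, 2, 7, 9, 3, 6, 15, 4] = (0 16 4 10 2 5)(1 14 6)(3 13)(7 8 12 9 11)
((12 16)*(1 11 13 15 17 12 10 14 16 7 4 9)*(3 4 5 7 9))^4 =(1 17 11 12 13 9 15)(10 14 16)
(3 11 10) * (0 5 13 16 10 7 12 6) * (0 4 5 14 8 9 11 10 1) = [14, 0, 2, 10, 5, 13, 4, 12, 9, 11, 3, 7, 6, 16, 8, 15, 1] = (0 14 8 9 11 7 12 6 4 5 13 16 1)(3 10)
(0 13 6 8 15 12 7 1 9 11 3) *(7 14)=[13, 9, 2, 0, 4, 5, 8, 1, 15, 11, 10, 3, 14, 6, 7, 12]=(0 13 6 8 15 12 14 7 1 9 11 3)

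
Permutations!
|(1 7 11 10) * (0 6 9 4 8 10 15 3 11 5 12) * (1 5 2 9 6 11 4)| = |(0 11 15 3 4 8 10 5 12)(1 7 2 9)| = 36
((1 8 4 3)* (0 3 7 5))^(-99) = (0 5 7 4 8 1 3)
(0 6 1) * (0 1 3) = (0 6 3) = [6, 1, 2, 0, 4, 5, 3]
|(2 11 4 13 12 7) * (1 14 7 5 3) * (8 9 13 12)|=|(1 14 7 2 11 4 12 5 3)(8 9 13)|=9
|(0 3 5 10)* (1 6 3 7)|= 7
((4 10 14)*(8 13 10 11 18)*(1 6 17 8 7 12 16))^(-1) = (1 16 12 7 18 11 4 14 10 13 8 17 6)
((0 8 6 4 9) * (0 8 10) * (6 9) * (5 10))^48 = (10)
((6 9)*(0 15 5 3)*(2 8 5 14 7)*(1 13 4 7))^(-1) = (0 3 5 8 2 7 4 13 1 14 15)(6 9)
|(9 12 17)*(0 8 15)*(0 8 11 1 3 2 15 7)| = |(0 11 1 3 2 15 8 7)(9 12 17)| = 24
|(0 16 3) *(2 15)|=6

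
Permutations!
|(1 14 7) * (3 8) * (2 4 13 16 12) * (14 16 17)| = 18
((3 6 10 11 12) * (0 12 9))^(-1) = ((0 12 3 6 10 11 9))^(-1) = (0 9 11 10 6 3 12)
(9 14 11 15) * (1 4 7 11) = (1 4 7 11 15 9 14) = [0, 4, 2, 3, 7, 5, 6, 11, 8, 14, 10, 15, 12, 13, 1, 9]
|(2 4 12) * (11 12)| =4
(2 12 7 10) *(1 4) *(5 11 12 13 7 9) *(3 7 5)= [0, 4, 13, 7, 1, 11, 6, 10, 8, 3, 2, 12, 9, 5]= (1 4)(2 13 5 11 12 9 3 7 10)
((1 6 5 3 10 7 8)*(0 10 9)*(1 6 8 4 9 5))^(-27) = ((0 10 7 4 9)(1 8 6)(3 5))^(-27) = (0 4 10 9 7)(3 5)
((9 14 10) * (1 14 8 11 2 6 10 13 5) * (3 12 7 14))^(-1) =((1 3 12 7 14 13 5)(2 6 10 9 8 11))^(-1) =(1 5 13 14 7 12 3)(2 11 8 9 10 6)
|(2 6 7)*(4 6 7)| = 2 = |(2 7)(4 6)|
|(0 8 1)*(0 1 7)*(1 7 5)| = 5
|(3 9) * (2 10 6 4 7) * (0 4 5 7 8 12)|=|(0 4 8 12)(2 10 6 5 7)(3 9)|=20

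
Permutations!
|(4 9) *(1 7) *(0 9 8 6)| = |(0 9 4 8 6)(1 7)| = 10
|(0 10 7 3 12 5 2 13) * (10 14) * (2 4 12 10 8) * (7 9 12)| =|(0 14 8 2 13)(3 10 9 12 5 4 7)| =35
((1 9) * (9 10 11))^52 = (11)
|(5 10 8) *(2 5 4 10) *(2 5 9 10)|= 5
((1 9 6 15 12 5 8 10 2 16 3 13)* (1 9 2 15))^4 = ((1 2 16 3 13 9 6)(5 8 10 15 12))^4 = (1 13 2 9 16 6 3)(5 12 15 10 8)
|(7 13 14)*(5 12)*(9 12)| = 3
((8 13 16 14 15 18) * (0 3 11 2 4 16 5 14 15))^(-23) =((0 3 11 2 4 16 15 18 8 13 5 14))^(-23) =(0 3 11 2 4 16 15 18 8 13 5 14)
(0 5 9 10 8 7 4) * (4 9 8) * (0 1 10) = (0 5 8 7 9)(1 10 4) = [5, 10, 2, 3, 1, 8, 6, 9, 7, 0, 4]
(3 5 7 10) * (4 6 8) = (3 5 7 10)(4 6 8) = [0, 1, 2, 5, 6, 7, 8, 10, 4, 9, 3]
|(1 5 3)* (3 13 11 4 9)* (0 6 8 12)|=28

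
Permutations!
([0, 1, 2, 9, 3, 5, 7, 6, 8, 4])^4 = [0, 1, 2, 9, 3, 5, 6, 7, 8, 4]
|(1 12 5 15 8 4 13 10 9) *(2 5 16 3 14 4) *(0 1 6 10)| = 24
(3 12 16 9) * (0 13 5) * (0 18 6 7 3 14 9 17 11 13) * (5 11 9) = (3 12 16 17 9 14 5 18 6 7)(11 13) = [0, 1, 2, 12, 4, 18, 7, 3, 8, 14, 10, 13, 16, 11, 5, 15, 17, 9, 6]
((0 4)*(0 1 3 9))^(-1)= ((0 4 1 3 9))^(-1)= (0 9 3 1 4)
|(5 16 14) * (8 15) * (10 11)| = 6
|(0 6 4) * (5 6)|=4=|(0 5 6 4)|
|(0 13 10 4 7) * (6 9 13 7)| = 10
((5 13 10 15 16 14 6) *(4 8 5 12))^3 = (4 13 16 12 5 15 6 8 10 14)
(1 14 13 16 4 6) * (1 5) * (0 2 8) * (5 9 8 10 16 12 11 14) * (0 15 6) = (0 2 10 16 4)(1 5)(6 9 8 15)(11 14 13 12) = [2, 5, 10, 3, 0, 1, 9, 7, 15, 8, 16, 14, 11, 12, 13, 6, 4]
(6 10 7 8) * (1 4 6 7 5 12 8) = (1 4 6 10 5 12 8 7) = [0, 4, 2, 3, 6, 12, 10, 1, 7, 9, 5, 11, 8]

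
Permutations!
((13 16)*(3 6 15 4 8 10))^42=((3 6 15 4 8 10)(13 16))^42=(16)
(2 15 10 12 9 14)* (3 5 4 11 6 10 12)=(2 15 12 9 14)(3 5 4 11 6 10)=[0, 1, 15, 5, 11, 4, 10, 7, 8, 14, 3, 6, 9, 13, 2, 12]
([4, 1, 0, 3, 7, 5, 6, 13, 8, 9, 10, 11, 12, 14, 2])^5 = (0 2 14 13 7 4)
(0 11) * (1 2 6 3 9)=[11, 2, 6, 9, 4, 5, 3, 7, 8, 1, 10, 0]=(0 11)(1 2 6 3 9)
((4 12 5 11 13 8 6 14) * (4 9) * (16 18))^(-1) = ((4 12 5 11 13 8 6 14 9)(16 18))^(-1) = (4 9 14 6 8 13 11 5 12)(16 18)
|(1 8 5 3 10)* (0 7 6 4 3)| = 9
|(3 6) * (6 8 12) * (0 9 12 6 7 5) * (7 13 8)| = 9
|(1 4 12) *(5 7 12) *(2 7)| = |(1 4 5 2 7 12)| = 6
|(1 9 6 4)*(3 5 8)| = |(1 9 6 4)(3 5 8)| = 12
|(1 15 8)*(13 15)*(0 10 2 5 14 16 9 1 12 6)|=13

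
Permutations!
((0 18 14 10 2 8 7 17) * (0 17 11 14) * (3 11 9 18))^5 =(0 2)(3 8)(7 11)(9 14)(10 18) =((0 3 11 14 10 2 8 7 9 18))^5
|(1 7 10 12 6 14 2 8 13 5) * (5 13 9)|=10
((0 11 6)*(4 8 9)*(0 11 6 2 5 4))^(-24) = (11)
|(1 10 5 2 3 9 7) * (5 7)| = |(1 10 7)(2 3 9 5)| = 12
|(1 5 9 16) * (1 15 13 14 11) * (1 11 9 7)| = 15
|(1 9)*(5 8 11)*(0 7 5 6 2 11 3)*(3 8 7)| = 6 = |(0 3)(1 9)(2 11 6)(5 7)|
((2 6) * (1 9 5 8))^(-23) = ((1 9 5 8)(2 6))^(-23) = (1 9 5 8)(2 6)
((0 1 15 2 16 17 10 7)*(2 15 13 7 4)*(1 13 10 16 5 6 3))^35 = (0 7 13)(16 17) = ((0 13 7)(1 10 4 2 5 6 3)(16 17))^35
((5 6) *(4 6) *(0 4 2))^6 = ((0 4 6 5 2))^6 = (0 4 6 5 2)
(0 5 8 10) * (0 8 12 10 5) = (5 12 10 8) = [0, 1, 2, 3, 4, 12, 6, 7, 5, 9, 8, 11, 10]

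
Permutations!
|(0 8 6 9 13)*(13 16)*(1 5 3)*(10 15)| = 6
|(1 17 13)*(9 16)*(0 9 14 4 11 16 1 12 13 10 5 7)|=28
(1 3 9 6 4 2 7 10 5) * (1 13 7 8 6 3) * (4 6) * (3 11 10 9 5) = [0, 1, 8, 5, 2, 13, 6, 9, 4, 11, 3, 10, 12, 7] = (2 8 4)(3 5 13 7 9 11 10)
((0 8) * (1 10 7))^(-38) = (1 10 7)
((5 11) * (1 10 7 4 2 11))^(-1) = ((1 10 7 4 2 11 5))^(-1) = (1 5 11 2 4 7 10)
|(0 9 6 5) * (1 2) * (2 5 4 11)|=8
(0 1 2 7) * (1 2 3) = [2, 3, 7, 1, 4, 5, 6, 0] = (0 2 7)(1 3)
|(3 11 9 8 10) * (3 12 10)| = 4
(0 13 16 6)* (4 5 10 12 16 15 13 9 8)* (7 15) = (0 9 8 4 5 10 12 16 6)(7 15 13) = [9, 1, 2, 3, 5, 10, 0, 15, 4, 8, 12, 11, 16, 7, 14, 13, 6]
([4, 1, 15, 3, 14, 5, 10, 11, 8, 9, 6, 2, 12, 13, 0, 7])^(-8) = [4, 1, 2, 3, 14, 5, 6, 7, 8, 9, 10, 11, 12, 13, 0, 15]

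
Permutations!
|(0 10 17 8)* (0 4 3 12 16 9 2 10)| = |(2 10 17 8 4 3 12 16 9)| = 9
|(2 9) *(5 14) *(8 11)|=|(2 9)(5 14)(8 11)|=2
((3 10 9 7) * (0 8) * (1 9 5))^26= (1 7 10)(3 5 9)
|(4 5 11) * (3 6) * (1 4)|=|(1 4 5 11)(3 6)|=4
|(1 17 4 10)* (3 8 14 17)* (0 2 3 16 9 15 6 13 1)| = 24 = |(0 2 3 8 14 17 4 10)(1 16 9 15 6 13)|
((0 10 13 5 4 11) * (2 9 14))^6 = ((0 10 13 5 4 11)(2 9 14))^6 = (14)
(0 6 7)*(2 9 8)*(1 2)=[6, 2, 9, 3, 4, 5, 7, 0, 1, 8]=(0 6 7)(1 2 9 8)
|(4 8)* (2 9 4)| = |(2 9 4 8)| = 4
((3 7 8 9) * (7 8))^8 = (3 9 8)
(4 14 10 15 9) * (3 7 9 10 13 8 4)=(3 7 9)(4 14 13 8)(10 15)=[0, 1, 2, 7, 14, 5, 6, 9, 4, 3, 15, 11, 12, 8, 13, 10]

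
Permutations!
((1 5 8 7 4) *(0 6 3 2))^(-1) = ((0 6 3 2)(1 5 8 7 4))^(-1) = (0 2 3 6)(1 4 7 8 5)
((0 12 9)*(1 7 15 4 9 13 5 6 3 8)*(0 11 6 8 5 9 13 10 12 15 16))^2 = (0 4 9 6 5 1 16 15 13 11 3 8 7)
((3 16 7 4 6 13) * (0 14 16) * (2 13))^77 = ((0 14 16 7 4 6 2 13 3))^77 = (0 6 14 2 16 13 7 3 4)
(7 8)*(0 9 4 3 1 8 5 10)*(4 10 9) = (0 4 3 1 8 7 5 9 10) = [4, 8, 2, 1, 3, 9, 6, 5, 7, 10, 0]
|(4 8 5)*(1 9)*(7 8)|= 4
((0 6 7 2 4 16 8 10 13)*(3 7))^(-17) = ((0 6 3 7 2 4 16 8 10 13))^(-17) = (0 7 16 13 3 4 10 6 2 8)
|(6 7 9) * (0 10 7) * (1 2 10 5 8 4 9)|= 12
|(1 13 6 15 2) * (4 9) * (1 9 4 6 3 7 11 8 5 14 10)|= |(1 13 3 7 11 8 5 14 10)(2 9 6 15)|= 36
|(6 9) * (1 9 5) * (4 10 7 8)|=|(1 9 6 5)(4 10 7 8)|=4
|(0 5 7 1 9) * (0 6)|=|(0 5 7 1 9 6)|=6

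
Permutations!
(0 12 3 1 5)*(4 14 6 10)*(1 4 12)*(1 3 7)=[3, 5, 2, 4, 14, 0, 10, 1, 8, 9, 12, 11, 7, 13, 6]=(0 3 4 14 6 10 12 7 1 5)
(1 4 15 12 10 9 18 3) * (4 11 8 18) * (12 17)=(1 11 8 18 3)(4 15 17 12 10 9)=[0, 11, 2, 1, 15, 5, 6, 7, 18, 4, 9, 8, 10, 13, 14, 17, 16, 12, 3]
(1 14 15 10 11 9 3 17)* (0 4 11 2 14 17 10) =(0 4 11 9 3 10 2 14 15)(1 17) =[4, 17, 14, 10, 11, 5, 6, 7, 8, 3, 2, 9, 12, 13, 15, 0, 16, 1]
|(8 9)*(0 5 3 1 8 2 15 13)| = 9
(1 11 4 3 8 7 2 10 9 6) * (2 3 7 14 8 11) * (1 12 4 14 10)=[0, 2, 1, 11, 7, 5, 12, 3, 10, 6, 9, 14, 4, 13, 8]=(1 2)(3 11 14 8 10 9 6 12 4 7)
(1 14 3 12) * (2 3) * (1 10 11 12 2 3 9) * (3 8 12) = (1 14 8 12 10 11 3 2 9) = [0, 14, 9, 2, 4, 5, 6, 7, 12, 1, 11, 3, 10, 13, 8]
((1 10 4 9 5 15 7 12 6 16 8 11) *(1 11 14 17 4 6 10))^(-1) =((4 9 5 15 7 12 10 6 16 8 14 17))^(-1) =(4 17 14 8 16 6 10 12 7 15 5 9)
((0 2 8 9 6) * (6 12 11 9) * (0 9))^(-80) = ((0 2 8 6 9 12 11))^(-80) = (0 9 2 12 8 11 6)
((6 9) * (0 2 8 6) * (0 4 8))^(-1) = ((0 2)(4 8 6 9))^(-1) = (0 2)(4 9 6 8)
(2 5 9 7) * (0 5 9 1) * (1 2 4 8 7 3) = (0 5 2 9 3 1)(4 8 7) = [5, 0, 9, 1, 8, 2, 6, 4, 7, 3]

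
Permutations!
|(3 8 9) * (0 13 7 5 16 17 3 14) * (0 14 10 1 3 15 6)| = |(0 13 7 5 16 17 15 6)(1 3 8 9 10)| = 40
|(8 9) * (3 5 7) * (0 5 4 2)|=6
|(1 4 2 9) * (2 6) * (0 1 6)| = |(0 1 4)(2 9 6)| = 3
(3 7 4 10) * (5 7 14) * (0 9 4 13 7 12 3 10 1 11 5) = (0 9 4 1 11 5 12 3 14)(7 13) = [9, 11, 2, 14, 1, 12, 6, 13, 8, 4, 10, 5, 3, 7, 0]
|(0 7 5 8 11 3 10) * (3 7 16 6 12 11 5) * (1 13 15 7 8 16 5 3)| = |(0 5 16 6 12 11 8 3 10)(1 13 15 7)| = 36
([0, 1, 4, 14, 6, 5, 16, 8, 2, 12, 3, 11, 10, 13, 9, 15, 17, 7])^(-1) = [0, 1, 8, 10, 2, 5, 4, 17, 7, 14, 12, 11, 9, 13, 3, 15, 6, 16]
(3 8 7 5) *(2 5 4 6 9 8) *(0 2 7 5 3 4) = (0 2 3 7)(4 6 9 8 5) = [2, 1, 3, 7, 6, 4, 9, 0, 5, 8]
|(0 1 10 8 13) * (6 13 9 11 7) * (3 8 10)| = |(0 1 3 8 9 11 7 6 13)| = 9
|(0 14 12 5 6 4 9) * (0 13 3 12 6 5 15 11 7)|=11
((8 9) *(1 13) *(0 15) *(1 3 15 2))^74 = ((0 2 1 13 3 15)(8 9))^74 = (0 1 3)(2 13 15)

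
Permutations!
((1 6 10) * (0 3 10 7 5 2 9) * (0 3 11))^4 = ((0 11)(1 6 7 5 2 9 3 10))^4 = (11)(1 2)(3 7)(5 10)(6 9)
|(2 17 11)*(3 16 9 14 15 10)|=6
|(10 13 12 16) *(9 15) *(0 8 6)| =12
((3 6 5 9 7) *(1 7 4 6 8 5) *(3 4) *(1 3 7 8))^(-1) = ((1 8 5 9 7 4 6 3))^(-1) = (1 3 6 4 7 9 5 8)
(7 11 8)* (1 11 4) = (1 11 8 7 4) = [0, 11, 2, 3, 1, 5, 6, 4, 7, 9, 10, 8]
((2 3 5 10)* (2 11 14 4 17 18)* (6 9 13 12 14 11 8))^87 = ((2 3 5 10 8 6 9 13 12 14 4 17 18))^87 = (2 14 6 3 4 9 5 17 13 10 18 12 8)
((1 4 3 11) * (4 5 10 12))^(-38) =(1 4 5 3 10 11 12)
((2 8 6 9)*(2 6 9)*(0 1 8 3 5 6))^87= (0 9 8 1)(2 6 5 3)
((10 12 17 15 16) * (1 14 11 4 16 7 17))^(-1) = (1 12 10 16 4 11 14)(7 15 17)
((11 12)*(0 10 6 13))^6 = ((0 10 6 13)(11 12))^6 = (0 6)(10 13)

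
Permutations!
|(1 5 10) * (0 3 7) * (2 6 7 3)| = |(0 2 6 7)(1 5 10)| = 12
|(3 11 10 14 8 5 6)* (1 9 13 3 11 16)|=|(1 9 13 3 16)(5 6 11 10 14 8)|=30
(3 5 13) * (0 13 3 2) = (0 13 2)(3 5) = [13, 1, 0, 5, 4, 3, 6, 7, 8, 9, 10, 11, 12, 2]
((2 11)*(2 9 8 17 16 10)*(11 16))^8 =((2 16 10)(8 17 11 9))^8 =(17)(2 10 16)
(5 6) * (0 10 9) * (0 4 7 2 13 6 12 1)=(0 10 9 4 7 2 13 6 5 12 1)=[10, 0, 13, 3, 7, 12, 5, 2, 8, 4, 9, 11, 1, 6]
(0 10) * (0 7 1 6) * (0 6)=(0 10 7 1)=[10, 0, 2, 3, 4, 5, 6, 1, 8, 9, 7]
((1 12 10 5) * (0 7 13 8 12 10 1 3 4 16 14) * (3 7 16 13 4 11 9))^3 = ((0 16 14)(1 10 5 7 4 13 8 12)(3 11 9))^3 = (16)(1 7 8 10 4 12 5 13)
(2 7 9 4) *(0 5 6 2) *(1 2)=(0 5 6 1 2 7 9 4)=[5, 2, 7, 3, 0, 6, 1, 9, 8, 4]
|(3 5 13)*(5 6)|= 4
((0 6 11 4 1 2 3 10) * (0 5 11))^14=(11)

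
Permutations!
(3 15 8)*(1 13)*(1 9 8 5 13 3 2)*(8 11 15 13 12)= (1 3 13 9 11 15 5 12 8 2)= [0, 3, 1, 13, 4, 12, 6, 7, 2, 11, 10, 15, 8, 9, 14, 5]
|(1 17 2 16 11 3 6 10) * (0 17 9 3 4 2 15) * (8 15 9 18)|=20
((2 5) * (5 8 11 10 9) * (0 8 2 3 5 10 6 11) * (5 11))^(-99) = (0 8)(3 11 6 5)(9 10)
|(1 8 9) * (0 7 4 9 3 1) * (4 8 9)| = 6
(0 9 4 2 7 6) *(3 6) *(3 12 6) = [9, 1, 7, 3, 2, 5, 0, 12, 8, 4, 10, 11, 6] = (0 9 4 2 7 12 6)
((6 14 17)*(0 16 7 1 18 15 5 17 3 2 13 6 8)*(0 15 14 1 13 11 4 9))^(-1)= ((0 16 7 13 6 1 18 14 3 2 11 4 9)(5 17 8 15))^(-1)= (0 9 4 11 2 3 14 18 1 6 13 7 16)(5 15 8 17)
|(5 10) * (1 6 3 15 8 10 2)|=|(1 6 3 15 8 10 5 2)|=8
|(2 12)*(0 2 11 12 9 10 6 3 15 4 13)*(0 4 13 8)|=|(0 2 9 10 6 3 15 13 4 8)(11 12)|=10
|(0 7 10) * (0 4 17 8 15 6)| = 8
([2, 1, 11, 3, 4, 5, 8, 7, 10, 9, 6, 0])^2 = [11, 1, 0, 3, 4, 5, 10, 7, 6, 9, 8, 2]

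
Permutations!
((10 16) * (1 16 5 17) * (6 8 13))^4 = (1 17 5 10 16)(6 8 13) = ((1 16 10 5 17)(6 8 13))^4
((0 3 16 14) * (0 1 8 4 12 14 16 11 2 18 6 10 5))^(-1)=((0 3 11 2 18 6 10 5)(1 8 4 12 14))^(-1)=(0 5 10 6 18 2 11 3)(1 14 12 4 8)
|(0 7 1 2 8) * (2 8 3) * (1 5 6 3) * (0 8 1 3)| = 4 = |(8)(0 7 5 6)(2 3)|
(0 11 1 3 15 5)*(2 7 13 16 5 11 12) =(0 12 2 7 13 16 5)(1 3 15 11) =[12, 3, 7, 15, 4, 0, 6, 13, 8, 9, 10, 1, 2, 16, 14, 11, 5]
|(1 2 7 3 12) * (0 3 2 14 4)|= 6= |(0 3 12 1 14 4)(2 7)|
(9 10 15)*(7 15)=[0, 1, 2, 3, 4, 5, 6, 15, 8, 10, 7, 11, 12, 13, 14, 9]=(7 15 9 10)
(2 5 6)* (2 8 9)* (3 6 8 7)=(2 5 8 9)(3 6 7)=[0, 1, 5, 6, 4, 8, 7, 3, 9, 2]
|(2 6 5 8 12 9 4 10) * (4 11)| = 9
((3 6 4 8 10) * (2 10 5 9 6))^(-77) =((2 10 3)(4 8 5 9 6))^(-77) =(2 10 3)(4 9 8 6 5)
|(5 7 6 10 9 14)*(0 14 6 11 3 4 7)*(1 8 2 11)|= |(0 14 5)(1 8 2 11 3 4 7)(6 10 9)|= 21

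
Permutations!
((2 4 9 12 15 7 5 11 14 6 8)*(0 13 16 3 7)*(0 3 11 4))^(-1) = (0 2 8 6 14 11 16 13)(3 15 12 9 4 5 7)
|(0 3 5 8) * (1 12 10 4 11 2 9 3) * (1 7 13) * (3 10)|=|(0 7 13 1 12 3 5 8)(2 9 10 4 11)|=40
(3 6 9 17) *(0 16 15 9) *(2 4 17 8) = (0 16 15 9 8 2 4 17 3 6) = [16, 1, 4, 6, 17, 5, 0, 7, 2, 8, 10, 11, 12, 13, 14, 9, 15, 3]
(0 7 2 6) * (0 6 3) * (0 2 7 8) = [8, 1, 3, 2, 4, 5, 6, 7, 0] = (0 8)(2 3)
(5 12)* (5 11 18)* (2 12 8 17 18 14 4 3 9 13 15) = (2 12 11 14 4 3 9 13 15)(5 8 17 18) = [0, 1, 12, 9, 3, 8, 6, 7, 17, 13, 10, 14, 11, 15, 4, 2, 16, 18, 5]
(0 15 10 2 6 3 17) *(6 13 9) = (0 15 10 2 13 9 6 3 17) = [15, 1, 13, 17, 4, 5, 3, 7, 8, 6, 2, 11, 12, 9, 14, 10, 16, 0]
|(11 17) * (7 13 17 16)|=5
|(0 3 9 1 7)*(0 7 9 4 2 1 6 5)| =8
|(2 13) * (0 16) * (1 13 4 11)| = 10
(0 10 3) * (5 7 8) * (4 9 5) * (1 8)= (0 10 3)(1 8 4 9 5 7)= [10, 8, 2, 0, 9, 7, 6, 1, 4, 5, 3]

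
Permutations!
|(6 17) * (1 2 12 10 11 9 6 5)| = 9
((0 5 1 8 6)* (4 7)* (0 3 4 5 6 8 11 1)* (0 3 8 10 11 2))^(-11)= (0 10 2 8 1 6 11)(3 4 7 5)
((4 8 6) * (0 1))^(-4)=((0 1)(4 8 6))^(-4)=(4 6 8)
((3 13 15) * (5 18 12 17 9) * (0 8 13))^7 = (0 13 3 8 15)(5 12 9 18 17) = ((0 8 13 15 3)(5 18 12 17 9))^7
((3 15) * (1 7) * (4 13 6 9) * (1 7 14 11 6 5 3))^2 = ((1 14 11 6 9 4 13 5 3 15))^2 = (1 11 9 13 3)(4 5 15 14 6)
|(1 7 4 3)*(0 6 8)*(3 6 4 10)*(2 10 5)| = |(0 4 6 8)(1 7 5 2 10 3)| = 12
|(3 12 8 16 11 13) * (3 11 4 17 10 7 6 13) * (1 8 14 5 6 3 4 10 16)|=|(1 8)(3 12 14 5 6 13 11 4 17 16 10 7)|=12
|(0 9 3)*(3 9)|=2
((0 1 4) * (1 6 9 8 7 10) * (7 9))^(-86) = ((0 6 7 10 1 4)(8 9))^(-86) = (0 1 7)(4 10 6)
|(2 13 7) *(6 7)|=4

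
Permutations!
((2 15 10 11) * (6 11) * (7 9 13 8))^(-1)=(2 11 6 10 15)(7 8 13 9)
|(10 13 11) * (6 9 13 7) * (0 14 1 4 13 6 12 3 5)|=|(0 14 1 4 13 11 10 7 12 3 5)(6 9)|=22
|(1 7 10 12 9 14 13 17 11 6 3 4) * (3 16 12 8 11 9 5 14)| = |(1 7 10 8 11 6 16 12 5 14 13 17 9 3 4)| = 15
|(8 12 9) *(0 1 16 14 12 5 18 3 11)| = 11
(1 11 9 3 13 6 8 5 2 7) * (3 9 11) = (1 3 13 6 8 5 2 7) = [0, 3, 7, 13, 4, 2, 8, 1, 5, 9, 10, 11, 12, 6]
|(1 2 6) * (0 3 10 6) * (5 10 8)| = |(0 3 8 5 10 6 1 2)| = 8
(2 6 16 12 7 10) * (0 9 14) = (0 9 14)(2 6 16 12 7 10) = [9, 1, 6, 3, 4, 5, 16, 10, 8, 14, 2, 11, 7, 13, 0, 15, 12]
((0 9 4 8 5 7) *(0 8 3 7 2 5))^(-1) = ((0 9 4 3 7 8)(2 5))^(-1) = (0 8 7 3 4 9)(2 5)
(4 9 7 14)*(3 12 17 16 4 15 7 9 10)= (3 12 17 16 4 10)(7 14 15)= [0, 1, 2, 12, 10, 5, 6, 14, 8, 9, 3, 11, 17, 13, 15, 7, 4, 16]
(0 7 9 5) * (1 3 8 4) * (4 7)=(0 4 1 3 8 7 9 5)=[4, 3, 2, 8, 1, 0, 6, 9, 7, 5]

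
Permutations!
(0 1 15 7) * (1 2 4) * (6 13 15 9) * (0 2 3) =(0 3)(1 9 6 13 15 7 2 4) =[3, 9, 4, 0, 1, 5, 13, 2, 8, 6, 10, 11, 12, 15, 14, 7]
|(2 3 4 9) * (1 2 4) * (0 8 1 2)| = 6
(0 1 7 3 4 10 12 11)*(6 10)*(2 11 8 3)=(0 1 7 2 11)(3 4 6 10 12 8)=[1, 7, 11, 4, 6, 5, 10, 2, 3, 9, 12, 0, 8]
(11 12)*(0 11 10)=(0 11 12 10)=[11, 1, 2, 3, 4, 5, 6, 7, 8, 9, 0, 12, 10]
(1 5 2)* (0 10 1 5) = (0 10 1)(2 5) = [10, 0, 5, 3, 4, 2, 6, 7, 8, 9, 1]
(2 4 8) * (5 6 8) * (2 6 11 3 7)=(2 4 5 11 3 7)(6 8)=[0, 1, 4, 7, 5, 11, 8, 2, 6, 9, 10, 3]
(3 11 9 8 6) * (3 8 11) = (6 8)(9 11) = [0, 1, 2, 3, 4, 5, 8, 7, 6, 11, 10, 9]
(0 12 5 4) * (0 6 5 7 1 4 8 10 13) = [12, 4, 2, 3, 6, 8, 5, 1, 10, 9, 13, 11, 7, 0] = (0 12 7 1 4 6 5 8 10 13)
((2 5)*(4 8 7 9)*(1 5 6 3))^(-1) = ((1 5 2 6 3)(4 8 7 9))^(-1) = (1 3 6 2 5)(4 9 7 8)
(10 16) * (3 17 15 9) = (3 17 15 9)(10 16) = [0, 1, 2, 17, 4, 5, 6, 7, 8, 3, 16, 11, 12, 13, 14, 9, 10, 15]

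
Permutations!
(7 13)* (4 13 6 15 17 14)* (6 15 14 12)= (4 13 7 15 17 12 6 14)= [0, 1, 2, 3, 13, 5, 14, 15, 8, 9, 10, 11, 6, 7, 4, 17, 16, 12]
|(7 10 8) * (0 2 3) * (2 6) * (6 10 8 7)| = |(0 10 7 8 6 2 3)| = 7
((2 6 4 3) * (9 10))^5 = (2 6 4 3)(9 10)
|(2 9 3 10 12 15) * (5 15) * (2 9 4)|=|(2 4)(3 10 12 5 15 9)|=6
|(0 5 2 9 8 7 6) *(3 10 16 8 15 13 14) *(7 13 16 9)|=|(0 5 2 7 6)(3 10 9 15 16 8 13 14)|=40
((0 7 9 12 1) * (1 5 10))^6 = ((0 7 9 12 5 10 1))^6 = (0 1 10 5 12 9 7)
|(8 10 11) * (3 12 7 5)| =|(3 12 7 5)(8 10 11)| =12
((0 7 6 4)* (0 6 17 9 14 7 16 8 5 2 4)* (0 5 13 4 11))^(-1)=(0 11 2 5 6 4 13 8 16)(7 14 9 17)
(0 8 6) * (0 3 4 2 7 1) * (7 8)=(0 7 1)(2 8 6 3 4)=[7, 0, 8, 4, 2, 5, 3, 1, 6]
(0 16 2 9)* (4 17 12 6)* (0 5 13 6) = (0 16 2 9 5 13 6 4 17 12) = [16, 1, 9, 3, 17, 13, 4, 7, 8, 5, 10, 11, 0, 6, 14, 15, 2, 12]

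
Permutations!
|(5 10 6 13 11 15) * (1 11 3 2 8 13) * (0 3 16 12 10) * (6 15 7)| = 20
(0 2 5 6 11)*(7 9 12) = (0 2 5 6 11)(7 9 12) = [2, 1, 5, 3, 4, 6, 11, 9, 8, 12, 10, 0, 7]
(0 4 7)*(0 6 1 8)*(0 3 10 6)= (0 4 7)(1 8 3 10 6)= [4, 8, 2, 10, 7, 5, 1, 0, 3, 9, 6]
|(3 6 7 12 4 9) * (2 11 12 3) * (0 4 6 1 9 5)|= |(0 4 5)(1 9 2 11 12 6 7 3)|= 24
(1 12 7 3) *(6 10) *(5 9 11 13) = (1 12 7 3)(5 9 11 13)(6 10) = [0, 12, 2, 1, 4, 9, 10, 3, 8, 11, 6, 13, 7, 5]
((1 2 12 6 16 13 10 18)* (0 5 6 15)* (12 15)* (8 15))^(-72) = ((0 5 6 16 13 10 18 1 2 8 15))^(-72) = (0 10 15 13 8 16 2 6 1 5 18)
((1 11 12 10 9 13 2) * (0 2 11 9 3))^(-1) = ((0 2 1 9 13 11 12 10 3))^(-1) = (0 3 10 12 11 13 9 1 2)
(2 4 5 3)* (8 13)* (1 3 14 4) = [0, 3, 1, 2, 5, 14, 6, 7, 13, 9, 10, 11, 12, 8, 4] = (1 3 2)(4 5 14)(8 13)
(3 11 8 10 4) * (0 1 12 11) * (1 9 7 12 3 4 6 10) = [9, 3, 2, 0, 4, 5, 10, 12, 1, 7, 6, 8, 11] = (0 9 7 12 11 8 1 3)(6 10)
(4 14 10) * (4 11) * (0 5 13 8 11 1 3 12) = (0 5 13 8 11 4 14 10 1 3 12) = [5, 3, 2, 12, 14, 13, 6, 7, 11, 9, 1, 4, 0, 8, 10]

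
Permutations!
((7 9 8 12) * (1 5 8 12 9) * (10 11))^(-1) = ((1 5 8 9 12 7)(10 11))^(-1) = (1 7 12 9 8 5)(10 11)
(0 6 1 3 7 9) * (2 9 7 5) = [6, 3, 9, 5, 4, 2, 1, 7, 8, 0] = (0 6 1 3 5 2 9)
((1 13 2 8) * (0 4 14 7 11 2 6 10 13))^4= ((0 4 14 7 11 2 8 1)(6 10 13))^4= (0 11)(1 7)(2 4)(6 10 13)(8 14)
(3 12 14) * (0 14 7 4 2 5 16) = (0 14 3 12 7 4 2 5 16) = [14, 1, 5, 12, 2, 16, 6, 4, 8, 9, 10, 11, 7, 13, 3, 15, 0]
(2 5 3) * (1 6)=(1 6)(2 5 3)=[0, 6, 5, 2, 4, 3, 1]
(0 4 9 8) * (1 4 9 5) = [9, 4, 2, 3, 5, 1, 6, 7, 0, 8] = (0 9 8)(1 4 5)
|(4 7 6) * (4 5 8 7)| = 4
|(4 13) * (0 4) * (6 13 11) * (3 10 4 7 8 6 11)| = 15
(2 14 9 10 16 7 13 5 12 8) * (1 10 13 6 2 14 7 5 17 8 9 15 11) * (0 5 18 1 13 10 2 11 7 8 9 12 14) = (0 5 14 15 7 6 11 13 17 9 10 16 18 1 2 8) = [5, 2, 8, 3, 4, 14, 11, 6, 0, 10, 16, 13, 12, 17, 15, 7, 18, 9, 1]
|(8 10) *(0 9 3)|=6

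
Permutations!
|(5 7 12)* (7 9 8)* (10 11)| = 10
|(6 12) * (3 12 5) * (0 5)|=|(0 5 3 12 6)|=5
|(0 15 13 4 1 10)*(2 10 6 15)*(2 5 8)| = |(0 5 8 2 10)(1 6 15 13 4)| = 5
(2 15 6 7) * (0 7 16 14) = [7, 1, 15, 3, 4, 5, 16, 2, 8, 9, 10, 11, 12, 13, 0, 6, 14] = (0 7 2 15 6 16 14)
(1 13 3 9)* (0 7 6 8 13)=[7, 0, 2, 9, 4, 5, 8, 6, 13, 1, 10, 11, 12, 3]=(0 7 6 8 13 3 9 1)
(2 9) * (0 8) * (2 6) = (0 8)(2 9 6) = [8, 1, 9, 3, 4, 5, 2, 7, 0, 6]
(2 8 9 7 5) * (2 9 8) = [0, 1, 2, 3, 4, 9, 6, 5, 8, 7] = (5 9 7)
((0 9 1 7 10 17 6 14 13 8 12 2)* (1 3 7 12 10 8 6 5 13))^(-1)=(0 2 12 1 14 6 13 5 17 10 8 7 3 9)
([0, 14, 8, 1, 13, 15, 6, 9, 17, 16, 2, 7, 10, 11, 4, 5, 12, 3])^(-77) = [0, 16, 13, 9, 10, 15, 6, 17, 11, 3, 4, 8, 14, 2, 12, 5, 1, 7]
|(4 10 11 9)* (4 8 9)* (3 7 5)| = 6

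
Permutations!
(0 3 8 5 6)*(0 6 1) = (0 3 8 5 1) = [3, 0, 2, 8, 4, 1, 6, 7, 5]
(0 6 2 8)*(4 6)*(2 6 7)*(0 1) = (0 4 7 2 8 1) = [4, 0, 8, 3, 7, 5, 6, 2, 1]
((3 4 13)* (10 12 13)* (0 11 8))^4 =((0 11 8)(3 4 10 12 13))^4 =(0 11 8)(3 13 12 10 4)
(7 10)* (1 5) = [0, 5, 2, 3, 4, 1, 6, 10, 8, 9, 7] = (1 5)(7 10)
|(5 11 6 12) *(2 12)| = |(2 12 5 11 6)| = 5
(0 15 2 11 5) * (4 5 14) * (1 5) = (0 15 2 11 14 4 1 5) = [15, 5, 11, 3, 1, 0, 6, 7, 8, 9, 10, 14, 12, 13, 4, 2]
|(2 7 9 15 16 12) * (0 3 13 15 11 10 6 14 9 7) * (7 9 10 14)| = 42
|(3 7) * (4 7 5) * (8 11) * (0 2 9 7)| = 14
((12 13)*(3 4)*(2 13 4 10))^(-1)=((2 13 12 4 3 10))^(-1)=(2 10 3 4 12 13)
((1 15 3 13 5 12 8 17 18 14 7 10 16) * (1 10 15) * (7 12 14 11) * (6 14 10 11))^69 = (3 11 5 15 16 13 7 10)(6 8)(12 18)(14 17)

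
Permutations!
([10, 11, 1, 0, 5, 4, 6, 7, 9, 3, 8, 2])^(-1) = (0 3 9 8 10)(1 2 11)(4 5)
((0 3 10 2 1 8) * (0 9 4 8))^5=(10)(4 9 8)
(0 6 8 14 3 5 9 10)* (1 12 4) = (0 6 8 14 3 5 9 10)(1 12 4) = [6, 12, 2, 5, 1, 9, 8, 7, 14, 10, 0, 11, 4, 13, 3]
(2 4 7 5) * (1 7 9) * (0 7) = (0 7 5 2 4 9 1) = [7, 0, 4, 3, 9, 2, 6, 5, 8, 1]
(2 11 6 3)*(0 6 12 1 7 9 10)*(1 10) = (0 6 3 2 11 12 10)(1 7 9) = [6, 7, 11, 2, 4, 5, 3, 9, 8, 1, 0, 12, 10]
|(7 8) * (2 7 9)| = 4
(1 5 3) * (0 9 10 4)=(0 9 10 4)(1 5 3)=[9, 5, 2, 1, 0, 3, 6, 7, 8, 10, 4]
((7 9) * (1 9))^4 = (1 9 7) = ((1 9 7))^4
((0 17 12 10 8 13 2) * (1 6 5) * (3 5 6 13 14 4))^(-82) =(0 12 8 4 5 13)(1 2 17 10 14 3) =((0 17 12 10 8 14 4 3 5 1 13 2))^(-82)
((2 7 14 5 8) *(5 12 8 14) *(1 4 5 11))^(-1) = ((1 4 5 14 12 8 2 7 11))^(-1) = (1 11 7 2 8 12 14 5 4)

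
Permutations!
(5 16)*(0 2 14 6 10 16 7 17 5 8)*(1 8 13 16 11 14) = (0 2 1 8)(5 7 17)(6 10 11 14)(13 16) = [2, 8, 1, 3, 4, 7, 10, 17, 0, 9, 11, 14, 12, 16, 6, 15, 13, 5]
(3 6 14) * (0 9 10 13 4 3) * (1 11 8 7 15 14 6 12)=(0 9 10 13 4 3 12 1 11 8 7 15 14)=[9, 11, 2, 12, 3, 5, 6, 15, 7, 10, 13, 8, 1, 4, 0, 14]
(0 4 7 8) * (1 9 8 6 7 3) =(0 4 3 1 9 8)(6 7) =[4, 9, 2, 1, 3, 5, 7, 6, 0, 8]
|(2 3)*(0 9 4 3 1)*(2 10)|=7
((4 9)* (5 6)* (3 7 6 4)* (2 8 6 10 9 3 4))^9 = ((2 8 6 5)(3 7 10 9 4))^9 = (2 8 6 5)(3 4 9 10 7)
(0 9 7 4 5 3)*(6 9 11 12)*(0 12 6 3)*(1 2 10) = (0 11 6 9 7 4 5)(1 2 10)(3 12) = [11, 2, 10, 12, 5, 0, 9, 4, 8, 7, 1, 6, 3]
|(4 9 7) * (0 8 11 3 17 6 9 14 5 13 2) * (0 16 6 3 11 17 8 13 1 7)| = |(0 13 2 16 6 9)(1 7 4 14 5)(3 8 17)| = 30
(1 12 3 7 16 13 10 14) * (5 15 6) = (1 12 3 7 16 13 10 14)(5 15 6) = [0, 12, 2, 7, 4, 15, 5, 16, 8, 9, 14, 11, 3, 10, 1, 6, 13]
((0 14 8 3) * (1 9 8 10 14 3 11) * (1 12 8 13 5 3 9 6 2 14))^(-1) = ((0 9 13 5 3)(1 6 2 14 10)(8 11 12))^(-1) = (0 3 5 13 9)(1 10 14 2 6)(8 12 11)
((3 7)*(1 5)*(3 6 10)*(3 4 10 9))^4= (10)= ((1 5)(3 7 6 9)(4 10))^4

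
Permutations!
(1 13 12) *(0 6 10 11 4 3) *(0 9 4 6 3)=(0 3 9 4)(1 13 12)(6 10 11)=[3, 13, 2, 9, 0, 5, 10, 7, 8, 4, 11, 6, 1, 12]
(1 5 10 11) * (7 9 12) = (1 5 10 11)(7 9 12) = [0, 5, 2, 3, 4, 10, 6, 9, 8, 12, 11, 1, 7]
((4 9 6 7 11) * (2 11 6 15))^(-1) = ((2 11 4 9 15)(6 7))^(-1) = (2 15 9 4 11)(6 7)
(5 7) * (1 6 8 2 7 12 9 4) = (1 6 8 2 7 5 12 9 4) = [0, 6, 7, 3, 1, 12, 8, 5, 2, 4, 10, 11, 9]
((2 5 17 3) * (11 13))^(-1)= (2 3 17 5)(11 13)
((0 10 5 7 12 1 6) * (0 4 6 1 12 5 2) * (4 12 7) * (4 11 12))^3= ((0 10 2)(4 6)(5 11 12 7))^3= (4 6)(5 7 12 11)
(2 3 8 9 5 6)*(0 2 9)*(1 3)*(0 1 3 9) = (0 2 3 8 1 9 5 6) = [2, 9, 3, 8, 4, 6, 0, 7, 1, 5]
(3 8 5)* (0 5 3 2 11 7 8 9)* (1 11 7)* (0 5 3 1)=(0 3 9 5 2 7 8 1 11)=[3, 11, 7, 9, 4, 2, 6, 8, 1, 5, 10, 0]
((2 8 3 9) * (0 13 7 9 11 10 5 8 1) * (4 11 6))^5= ((0 13 7 9 2 1)(3 6 4 11 10 5 8))^5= (0 1 2 9 7 13)(3 5 11 6 8 10 4)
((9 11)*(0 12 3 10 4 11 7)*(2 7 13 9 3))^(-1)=(0 7 2 12)(3 11 4 10)(9 13)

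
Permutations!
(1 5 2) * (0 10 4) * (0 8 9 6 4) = (0 10)(1 5 2)(4 8 9 6) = [10, 5, 1, 3, 8, 2, 4, 7, 9, 6, 0]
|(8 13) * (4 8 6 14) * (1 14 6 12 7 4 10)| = 15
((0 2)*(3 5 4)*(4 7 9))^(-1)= (0 2)(3 4 9 7 5)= ((0 2)(3 5 7 9 4))^(-1)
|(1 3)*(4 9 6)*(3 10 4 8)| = 7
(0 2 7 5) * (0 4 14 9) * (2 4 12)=[4, 1, 7, 3, 14, 12, 6, 5, 8, 0, 10, 11, 2, 13, 9]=(0 4 14 9)(2 7 5 12)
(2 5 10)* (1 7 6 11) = (1 7 6 11)(2 5 10) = [0, 7, 5, 3, 4, 10, 11, 6, 8, 9, 2, 1]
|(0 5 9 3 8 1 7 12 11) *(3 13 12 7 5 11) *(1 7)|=|(0 11)(1 5 9 13 12 3 8 7)|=8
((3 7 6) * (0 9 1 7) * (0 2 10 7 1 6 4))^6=(0 7 2 6)(3 9 4 10)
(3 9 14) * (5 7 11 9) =[0, 1, 2, 5, 4, 7, 6, 11, 8, 14, 10, 9, 12, 13, 3] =(3 5 7 11 9 14)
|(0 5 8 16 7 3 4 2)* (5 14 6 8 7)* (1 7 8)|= |(0 14 6 1 7 3 4 2)(5 8 16)|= 24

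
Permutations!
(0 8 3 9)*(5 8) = [5, 1, 2, 9, 4, 8, 6, 7, 3, 0] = (0 5 8 3 9)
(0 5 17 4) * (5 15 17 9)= (0 15 17 4)(5 9)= [15, 1, 2, 3, 0, 9, 6, 7, 8, 5, 10, 11, 12, 13, 14, 17, 16, 4]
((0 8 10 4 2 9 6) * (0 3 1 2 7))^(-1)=(0 7 4 10 8)(1 3 6 9 2)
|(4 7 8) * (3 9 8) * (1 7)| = 6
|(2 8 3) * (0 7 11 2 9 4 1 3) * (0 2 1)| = 14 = |(0 7 11 1 3 9 4)(2 8)|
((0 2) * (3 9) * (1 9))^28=((0 2)(1 9 3))^28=(1 9 3)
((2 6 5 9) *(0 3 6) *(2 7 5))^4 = ((0 3 6 2)(5 9 7))^4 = (5 9 7)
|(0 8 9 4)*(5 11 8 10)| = 7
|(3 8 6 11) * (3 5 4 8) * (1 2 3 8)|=8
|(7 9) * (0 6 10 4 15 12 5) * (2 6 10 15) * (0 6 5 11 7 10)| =|(2 5 6 15 12 11 7 9 10 4)| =10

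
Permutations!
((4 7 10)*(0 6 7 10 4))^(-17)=(0 4 6 10 7)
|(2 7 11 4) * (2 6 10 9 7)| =6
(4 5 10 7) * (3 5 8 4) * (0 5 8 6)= (0 5 10 7 3 8 4 6)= [5, 1, 2, 8, 6, 10, 0, 3, 4, 9, 7]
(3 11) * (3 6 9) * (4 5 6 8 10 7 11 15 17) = [0, 1, 2, 15, 5, 6, 9, 11, 10, 3, 7, 8, 12, 13, 14, 17, 16, 4] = (3 15 17 4 5 6 9)(7 11 8 10)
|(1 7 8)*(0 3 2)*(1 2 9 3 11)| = 6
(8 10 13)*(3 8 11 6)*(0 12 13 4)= (0 12 13 11 6 3 8 10 4)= [12, 1, 2, 8, 0, 5, 3, 7, 10, 9, 4, 6, 13, 11]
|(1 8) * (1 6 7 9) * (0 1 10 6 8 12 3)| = |(0 1 12 3)(6 7 9 10)| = 4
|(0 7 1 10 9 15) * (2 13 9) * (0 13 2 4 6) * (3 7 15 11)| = 11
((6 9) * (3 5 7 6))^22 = ((3 5 7 6 9))^22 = (3 7 9 5 6)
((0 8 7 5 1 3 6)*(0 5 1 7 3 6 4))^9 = (0 8 3 4)(1 6 5 7)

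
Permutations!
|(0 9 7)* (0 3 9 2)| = 6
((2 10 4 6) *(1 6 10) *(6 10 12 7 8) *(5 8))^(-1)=(1 2 6 8 5 7 12 4 10)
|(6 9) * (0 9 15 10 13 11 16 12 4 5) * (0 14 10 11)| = |(0 9 6 15 11 16 12 4 5 14 10 13)| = 12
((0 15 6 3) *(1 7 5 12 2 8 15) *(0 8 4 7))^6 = ((0 1)(2 4 7 5 12)(3 8 15 6))^6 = (2 4 7 5 12)(3 15)(6 8)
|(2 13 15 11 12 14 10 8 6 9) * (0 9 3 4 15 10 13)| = 30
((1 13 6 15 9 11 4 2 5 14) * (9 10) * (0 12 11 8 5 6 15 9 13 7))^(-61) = ((0 12 11 4 2 6 9 8 5 14 1 7)(10 13 15))^(-61) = (0 7 1 14 5 8 9 6 2 4 11 12)(10 15 13)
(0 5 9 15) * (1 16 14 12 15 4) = (0 5 9 4 1 16 14 12 15) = [5, 16, 2, 3, 1, 9, 6, 7, 8, 4, 10, 11, 15, 13, 12, 0, 14]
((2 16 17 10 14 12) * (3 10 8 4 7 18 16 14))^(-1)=(2 12 14)(3 10)(4 8 17 16 18 7)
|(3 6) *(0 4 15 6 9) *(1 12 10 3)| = 9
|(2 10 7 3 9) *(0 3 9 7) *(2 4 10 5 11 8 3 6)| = |(0 6 2 5 11 8 3 7 9 4 10)| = 11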